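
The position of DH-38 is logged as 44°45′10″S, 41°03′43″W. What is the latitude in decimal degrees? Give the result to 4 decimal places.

44.7528°S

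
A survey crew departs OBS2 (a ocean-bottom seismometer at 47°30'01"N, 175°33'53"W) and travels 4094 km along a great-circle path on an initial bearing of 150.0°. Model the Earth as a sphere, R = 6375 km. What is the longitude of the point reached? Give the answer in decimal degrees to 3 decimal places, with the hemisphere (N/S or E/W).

OBS2: φ = +47.50028°, λ = -175.56472°
δ = d/R = 4094/6375 = 0.642196 rad
φ₂ = arcsin(sin φ₁ cos δ + cos φ₁ sin δ cos θ)
   = arcsin(0.73728·0.80078 + 0.67559·0.59896·-0.86603) = 13.88461°
λ₂ = λ₁ + atan2(sin θ sin δ cos φ₁, cos δ − sin φ₁ sin φ₂) = -157.59637°

157.596°W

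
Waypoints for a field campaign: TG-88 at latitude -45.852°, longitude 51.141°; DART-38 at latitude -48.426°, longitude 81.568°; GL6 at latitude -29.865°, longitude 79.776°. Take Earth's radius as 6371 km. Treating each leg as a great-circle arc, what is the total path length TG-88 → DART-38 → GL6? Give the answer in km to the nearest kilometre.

4373 km

TG-88→DART-38: c = 0.361592 rad, d = 2303.70 km
DART-38→GL6: c = 0.324834 rad, d = 2069.51 km
Total = 2303.70 + 2069.51 = 4373.22 km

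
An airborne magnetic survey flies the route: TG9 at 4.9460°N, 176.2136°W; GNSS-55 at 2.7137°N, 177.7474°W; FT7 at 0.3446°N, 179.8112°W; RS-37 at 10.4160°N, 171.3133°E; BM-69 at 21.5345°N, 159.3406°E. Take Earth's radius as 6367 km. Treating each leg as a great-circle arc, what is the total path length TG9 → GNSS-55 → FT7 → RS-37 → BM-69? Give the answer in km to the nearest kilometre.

3914 km

TG9→GNSS-55: c = 0.047237 rad, d = 300.76 km
GNSS-55→FT7: c = 0.054827 rad, d = 349.09 km
FT7→RS-37: c = 0.233709 rad, d = 1488.03 km
RS-37→BM-69: c = 0.279009 rad, d = 1776.45 km
Total = 300.76 + 349.09 + 1488.03 + 1776.45 = 3914.32 km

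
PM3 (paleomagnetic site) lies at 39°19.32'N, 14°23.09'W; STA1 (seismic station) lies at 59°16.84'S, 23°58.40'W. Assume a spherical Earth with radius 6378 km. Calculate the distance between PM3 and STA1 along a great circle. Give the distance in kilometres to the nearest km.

PM3: φ = +39.32200°, λ = -14.38483°
STA1: φ = -59.28067°, λ = -23.97333°
Δφ = -98.6027°,  Δλ = -9.5885°
a = sin²(Δφ/2) + cos φ₁ cos φ₂ sin²(Δλ/2) = 0.577551
c = 2·arcsin(√a) = 1.726527 rad = 98.9227°
d = R·c = 6378 × 1.726527 = 11011.8 km

11012 km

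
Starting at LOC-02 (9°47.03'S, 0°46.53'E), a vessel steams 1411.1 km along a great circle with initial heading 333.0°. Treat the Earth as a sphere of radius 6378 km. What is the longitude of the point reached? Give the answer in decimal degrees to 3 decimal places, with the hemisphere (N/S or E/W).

LOC-02: φ = -9.78383°, λ = +0.77550°
δ = d/R = 1411.1/6378 = 0.221245 rad
φ₂ = arcsin(sin φ₁ cos δ + cos φ₁ sin δ cos θ)
   = arcsin(-0.16993·0.97563 + 0.98546·0.21944·0.89101) = 1.54105°
λ₂ = λ₁ + atan2(sin θ sin δ cos φ₁, cos δ − sin φ₁ sin φ₂) = -4.94419°

4.944°W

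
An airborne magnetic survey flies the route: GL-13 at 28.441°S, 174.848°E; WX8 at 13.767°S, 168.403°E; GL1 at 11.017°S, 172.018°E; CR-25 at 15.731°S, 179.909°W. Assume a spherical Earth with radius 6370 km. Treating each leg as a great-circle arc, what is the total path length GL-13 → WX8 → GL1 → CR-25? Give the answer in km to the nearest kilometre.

GL-13→WX8: c = 0.276615 rad, d = 1762.04 km
WX8→GL1: c = 0.078104 rad, d = 497.52 km
GL1→CR-25: c = 0.159831 rad, d = 1018.12 km
Total = 1762.04 + 497.52 + 1018.12 = 3277.68 km

3278 km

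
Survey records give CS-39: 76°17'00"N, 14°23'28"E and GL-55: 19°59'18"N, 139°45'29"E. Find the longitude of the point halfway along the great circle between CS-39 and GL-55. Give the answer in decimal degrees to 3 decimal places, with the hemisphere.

CS-39: φ = +76.28333°, λ = +14.39111°
GL-55: φ = +19.98833°, λ = +139.75806°
Bx = cos φ₂ cos Δλ = -0.543945,  By = cos φ₂ sin Δλ = 0.766340
φₘ = atan2(sin φ₁ + sin φ₂, √((cos φ₁ + Bx)² + By²)) = 57.84858°
λₘ = λ₁ + atan2(By, cos φ₁ + Bx) = 126.21106°

126.211°E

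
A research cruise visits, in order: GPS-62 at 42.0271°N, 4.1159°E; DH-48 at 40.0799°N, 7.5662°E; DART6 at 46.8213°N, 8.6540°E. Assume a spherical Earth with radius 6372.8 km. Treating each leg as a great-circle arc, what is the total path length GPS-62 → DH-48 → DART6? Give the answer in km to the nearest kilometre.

GPS-62→DH-48: c = 0.056712 rad, d = 361.41 km
DH-48→DART6: c = 0.118461 rad, d = 754.93 km
Total = 361.41 + 754.93 = 1116.34 km

1116 km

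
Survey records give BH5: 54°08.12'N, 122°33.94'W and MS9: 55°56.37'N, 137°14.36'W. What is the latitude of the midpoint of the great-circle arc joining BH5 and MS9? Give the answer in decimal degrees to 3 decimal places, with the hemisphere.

55.258°N

BH5: φ = +54.13533°, λ = -122.56567°
MS9: φ = +55.93950°, λ = -137.23933°
Bx = cos φ₂ cos Δλ = 0.541801,  By = cos φ₂ sin Δλ = -0.141873
φₘ = atan2(sin φ₁ + sin φ₂, √((cos φ₁ + Bx)² + By²)) = 55.25820°
λₘ = λ₁ + atan2(By, cos φ₁ + Bx) = -129.73638°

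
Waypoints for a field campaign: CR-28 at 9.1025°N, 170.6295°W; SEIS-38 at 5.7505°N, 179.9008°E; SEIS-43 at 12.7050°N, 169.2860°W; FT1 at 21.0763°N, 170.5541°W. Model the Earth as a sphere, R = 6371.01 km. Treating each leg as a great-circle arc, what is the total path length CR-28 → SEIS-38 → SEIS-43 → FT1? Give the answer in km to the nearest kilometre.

3465 km

CR-28→SEIS-38: c = 0.173994 rad, d = 1108.52 km
SEIS-38→SEIS-43: c = 0.222229 rad, d = 1415.82 km
SEIS-43→FT1: c = 0.147630 rad, d = 940.55 km
Total = 1108.52 + 1415.82 + 940.55 = 3464.89 km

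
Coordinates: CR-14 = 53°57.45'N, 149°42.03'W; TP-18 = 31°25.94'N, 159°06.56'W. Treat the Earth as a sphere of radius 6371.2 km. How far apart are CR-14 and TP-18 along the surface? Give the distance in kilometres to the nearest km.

2615 km

CR-14: φ = +53.95750°, λ = -149.70050°
TP-18: φ = +31.43233°, λ = -159.10933°
Δφ = -22.5252°,  Δλ = -9.4088°
a = sin²(Δφ/2) + cos φ₁ cos φ₂ sin²(Δλ/2) = 0.041521
c = 2·arcsin(√a) = 0.410410 rad = 23.5148°
d = R·c = 6371.2 × 0.410410 = 2614.8 km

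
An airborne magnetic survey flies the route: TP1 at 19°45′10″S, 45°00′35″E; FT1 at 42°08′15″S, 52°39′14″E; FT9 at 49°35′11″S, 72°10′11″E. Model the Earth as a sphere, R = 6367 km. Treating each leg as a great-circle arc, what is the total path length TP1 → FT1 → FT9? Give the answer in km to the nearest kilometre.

4304 km

TP1: φ = -19.75278°, λ = +45.00972°
FT1: φ = -42.13750°, λ = +52.65389°
FT9: φ = -49.58639°, λ = +72.16972°
TP1→FT1: c = 0.406664 rad, d = 2589.23 km
FT1→FT9: c = 0.269358 rad, d = 1715.00 km
Total = 2589.23 + 1715.00 = 4304.23 km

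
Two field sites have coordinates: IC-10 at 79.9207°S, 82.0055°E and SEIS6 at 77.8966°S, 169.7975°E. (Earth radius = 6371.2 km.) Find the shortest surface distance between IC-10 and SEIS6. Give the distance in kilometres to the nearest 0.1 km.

Δφ = 2.0241°,  Δλ = 87.7920°
a = sin²(Δφ/2) + cos φ₁ cos φ₂ sin²(Δλ/2) = 0.017953
c = 2·arcsin(√a) = 0.268785 rad = 15.4003°
d = R·c = 6371.2 × 0.268785 = 1712.5 km

1712.5 km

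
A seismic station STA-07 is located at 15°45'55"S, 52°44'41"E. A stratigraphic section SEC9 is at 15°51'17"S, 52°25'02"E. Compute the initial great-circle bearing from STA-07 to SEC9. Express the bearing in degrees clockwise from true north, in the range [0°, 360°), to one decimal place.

254.1°

STA-07: φ = -15.76528°, λ = +52.74472°
SEC9: φ = -15.85472°, λ = +52.41722°
Δλ = -0.3275°
y = sin Δλ · cos φ₂ = -0.005498
x = cos φ₁ sin φ₂ − sin φ₁ cos φ₂ cos Δλ = -0.001565
θ = atan2(y, x) = -105.8912° → 254.1088° (mod 360°)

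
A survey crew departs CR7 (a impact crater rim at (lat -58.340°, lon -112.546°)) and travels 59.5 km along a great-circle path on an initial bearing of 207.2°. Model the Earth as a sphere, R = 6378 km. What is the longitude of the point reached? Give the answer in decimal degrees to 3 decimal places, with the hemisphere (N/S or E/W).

δ = d/R = 59.5/6378 = 0.009329 rad
φ₂ = arcsin(sin φ₁ cos δ + cos φ₁ sin δ cos θ)
   = arcsin(-0.85118·0.99996 + 0.52488·0.00933·-0.88942) = -58.81454°
λ₂ = λ₁ + atan2(sin θ sin δ cos φ₁, cos δ − sin φ₁ sin φ₂) = -113.01784°

113.018°W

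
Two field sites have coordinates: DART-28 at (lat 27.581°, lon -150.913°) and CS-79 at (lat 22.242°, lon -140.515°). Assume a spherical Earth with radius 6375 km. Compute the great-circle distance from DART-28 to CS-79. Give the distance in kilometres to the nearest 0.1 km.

Δφ = -5.3390°,  Δλ = 10.3980°
a = sin²(Δφ/2) + cos φ₁ cos φ₂ sin²(Δλ/2) = 0.008906
c = 2·arcsin(√a) = 0.189021 rad = 10.8301°
d = R·c = 6375 × 0.189021 = 1205.0 km

1205.0 km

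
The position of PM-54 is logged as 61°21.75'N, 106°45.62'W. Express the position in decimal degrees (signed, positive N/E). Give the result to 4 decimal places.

lat: 61.3625° N → +61.3625°
lon: 106.7603° W → -106.7603°

+61.3625°, -106.7603°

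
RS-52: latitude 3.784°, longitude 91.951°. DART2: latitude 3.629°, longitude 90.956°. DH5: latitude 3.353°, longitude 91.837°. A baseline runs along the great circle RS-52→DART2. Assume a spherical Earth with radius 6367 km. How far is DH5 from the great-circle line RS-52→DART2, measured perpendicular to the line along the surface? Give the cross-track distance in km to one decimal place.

δ₁₃ = central angle RS-52→DH5 = 0.007780 rad  (haversine)
θ₁₃ = bearing RS-52→DH5 = 194.792°,  θ₁₂ = bearing RS-52→DART2 = 261.160°
dₓₜ = R·arcsin(sin δ₁₃ · sin(θ₁₃ − θ₁₂)) = 6367·arcsin(0.00778·sin(-66.368°)) = -45.382 km
|dₓₜ| = 45.382 km

45.4 km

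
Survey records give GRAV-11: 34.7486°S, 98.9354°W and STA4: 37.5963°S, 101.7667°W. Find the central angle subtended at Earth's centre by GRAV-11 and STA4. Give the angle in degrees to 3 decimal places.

3.651°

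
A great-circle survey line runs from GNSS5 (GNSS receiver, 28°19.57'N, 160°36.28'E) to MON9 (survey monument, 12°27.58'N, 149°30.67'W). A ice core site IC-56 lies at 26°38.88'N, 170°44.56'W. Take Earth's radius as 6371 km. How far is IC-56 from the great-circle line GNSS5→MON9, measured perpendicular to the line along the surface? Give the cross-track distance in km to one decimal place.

536.4 km

GNSS5: φ = +28.32617°, λ = +160.60467°
MON9: φ = +12.45967°, λ = -149.51117°
IC-56: φ = +26.64800°, λ = -170.74267°
δ₁₃ = central angle GNSS5→IC-56 = 0.443567 rad  (haversine)
θ₁₃ = bearing GNSS5→IC-56 = 86.975°,  θ₁₂ = bearing GNSS5→MON9 = 98.276°
dₓₜ = R·arcsin(sin δ₁₃ · sin(θ₁₃ − θ₁₂)) = 6371·arcsin(0.42916·sin(-11.301°)) = -536.418 km
|dₓₜ| = 536.418 km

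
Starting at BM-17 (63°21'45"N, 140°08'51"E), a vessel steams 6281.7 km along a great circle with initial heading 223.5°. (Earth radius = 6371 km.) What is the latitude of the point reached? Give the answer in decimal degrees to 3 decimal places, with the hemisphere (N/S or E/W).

12.843°N

BM-17: φ = +63.36250°, λ = +140.14750°
δ = d/R = 6281.7/6371 = 0.985983 rad
φ₂ = arcsin(sin φ₁ cos δ + cos φ₁ sin δ cos θ)
   = arcsin(0.89386·0.55204 + 0.44834·0.83382·-0.72537) = 12.84292°
λ₂ = λ₁ + atan2(sin θ sin δ cos φ₁, cos δ − sin φ₁ sin φ₂) = 104.08356°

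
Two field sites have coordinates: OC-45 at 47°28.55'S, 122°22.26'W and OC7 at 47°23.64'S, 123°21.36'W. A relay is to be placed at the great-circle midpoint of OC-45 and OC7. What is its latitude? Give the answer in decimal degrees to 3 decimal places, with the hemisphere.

OC-45: φ = -47.47583°, λ = -122.37100°
OC7: φ = -47.39400°, λ = -123.35600°
Bx = cos φ₂ cos Δλ = 0.676853,  By = cos φ₂ sin Δλ = -0.011637
φₘ = atan2(sin φ₁ + sin φ₂, √((cos φ₁ + Bx)² + By²)) = -47.43597°
λₘ = λ₁ + atan2(By, cos φ₁ + Bx) = -122.86388°

47.436°S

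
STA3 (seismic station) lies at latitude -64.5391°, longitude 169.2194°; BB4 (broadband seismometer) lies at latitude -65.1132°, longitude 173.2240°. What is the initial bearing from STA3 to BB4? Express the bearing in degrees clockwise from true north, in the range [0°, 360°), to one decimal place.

110.4°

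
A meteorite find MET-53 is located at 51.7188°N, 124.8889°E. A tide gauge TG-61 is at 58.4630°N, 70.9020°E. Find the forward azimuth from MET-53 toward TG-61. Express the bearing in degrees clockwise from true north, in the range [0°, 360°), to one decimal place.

Δλ = -53.9869°
y = sin Δλ · cos φ₂ = -0.423085
x = cos φ₁ sin φ₂ − sin φ₁ cos φ₂ cos Δλ = 0.286609
θ = atan2(y, x) = -55.8852° → 304.1148° (mod 360°)

304.1°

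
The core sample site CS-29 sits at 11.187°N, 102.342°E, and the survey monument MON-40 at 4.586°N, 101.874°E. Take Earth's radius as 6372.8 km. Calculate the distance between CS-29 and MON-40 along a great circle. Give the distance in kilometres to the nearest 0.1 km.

736.0 km

Δφ = -6.6010°,  Δλ = -0.4680°
a = sin²(Δφ/2) + cos φ₁ cos φ₂ sin²(Δλ/2) = 0.003331
c = 2·arcsin(√a) = 0.115493 rad = 6.6172°
d = R·c = 6372.8 × 0.115493 = 736.0 km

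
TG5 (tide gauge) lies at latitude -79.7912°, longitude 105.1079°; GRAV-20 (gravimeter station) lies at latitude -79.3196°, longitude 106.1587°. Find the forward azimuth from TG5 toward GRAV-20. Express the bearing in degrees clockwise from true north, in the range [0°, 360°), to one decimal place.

Δλ = 1.0508°
y = sin Δλ · cos φ₂ = 0.003399
x = cos φ₁ sin φ₂ − sin φ₁ cos φ₂ cos Δλ = 0.008200
θ = atan2(y, x) = 22.5126° → 22.5126° (mod 360°)

22.5°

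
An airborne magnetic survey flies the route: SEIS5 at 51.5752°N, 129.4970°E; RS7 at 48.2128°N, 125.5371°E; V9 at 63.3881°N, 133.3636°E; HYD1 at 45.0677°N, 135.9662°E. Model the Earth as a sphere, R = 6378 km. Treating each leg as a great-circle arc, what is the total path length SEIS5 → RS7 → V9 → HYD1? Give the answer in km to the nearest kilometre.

4271 km

SEIS5→RS7: c = 0.073640 rad, d = 469.67 km
RS7→V9: c = 0.275281 rad, d = 1755.74 km
V9→HYD1: c = 0.320788 rad, d = 2045.98 km
Total = 469.67 + 1755.74 + 2045.98 = 4271.40 km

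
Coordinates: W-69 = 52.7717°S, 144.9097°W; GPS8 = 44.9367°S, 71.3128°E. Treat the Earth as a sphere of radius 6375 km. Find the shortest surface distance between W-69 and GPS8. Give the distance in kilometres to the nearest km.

8620 km

Δφ = 7.8350°,  Δλ = -143.7775°
a = sin²(Δφ/2) + cos φ₁ cos φ₂ sin²(Δλ/2) = 0.391548
c = 2·arcsin(√a) = 1.352155 rad = 77.4728°
d = R·c = 6375 × 1.352155 = 8620.0 km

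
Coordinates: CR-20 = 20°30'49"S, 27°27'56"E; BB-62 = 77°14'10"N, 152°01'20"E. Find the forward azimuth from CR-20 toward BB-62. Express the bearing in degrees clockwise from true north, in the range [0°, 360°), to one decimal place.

11.8°

CR-20: φ = -20.51361°, λ = +27.46556°
BB-62: φ = +77.23611°, λ = +152.02222°
Δλ = 124.5567°
y = sin Δλ · cos φ₂ = 0.181954
x = cos φ₁ sin φ₂ − sin φ₁ cos φ₂ cos Δλ = 0.869529
θ = atan2(y, x) = 11.8189° → 11.8189° (mod 360°)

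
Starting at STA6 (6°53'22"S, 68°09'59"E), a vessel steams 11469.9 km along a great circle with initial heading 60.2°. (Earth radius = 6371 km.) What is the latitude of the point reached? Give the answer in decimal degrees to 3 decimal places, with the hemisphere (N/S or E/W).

STA6: φ = -6.88944°, λ = +68.16639°
δ = d/R = 11469.9/6371 = 1.800330 rad
φ₂ = arcsin(sin φ₁ cos δ + cos φ₁ sin δ cos θ)
   = arcsin(-0.11995·-0.22752 + 0.99278·0.97377·0.49697) = 30.51325°
λ₂ = λ₁ + atan2(sin θ sin δ cos φ₁, cos δ − sin φ₁ sin φ₂) = 169.39992°

30.513°N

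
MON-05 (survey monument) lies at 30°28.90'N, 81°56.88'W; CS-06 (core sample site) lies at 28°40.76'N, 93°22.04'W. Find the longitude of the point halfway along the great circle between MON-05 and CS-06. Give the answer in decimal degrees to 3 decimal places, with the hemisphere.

87.709°W

MON-05: φ = +30.48167°, λ = -81.94800°
CS-06: φ = +28.67933°, λ = -93.36733°
Bx = cos φ₂ cos Δλ = 0.859952,  By = cos φ₂ sin Δλ = -0.173699
φₘ = atan2(sin φ₁ + sin φ₂, √((cos φ₁ + Bx)² + By²)) = 29.70298°
λₘ = λ₁ + atan2(By, cos φ₁ + Bx) = -87.70882°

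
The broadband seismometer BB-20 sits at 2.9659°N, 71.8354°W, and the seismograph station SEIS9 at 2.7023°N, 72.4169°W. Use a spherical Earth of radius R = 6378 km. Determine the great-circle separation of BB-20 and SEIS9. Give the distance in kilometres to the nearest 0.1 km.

71.0 km

Δφ = -0.2636°,  Δλ = -0.5815°
a = sin²(Δφ/2) + cos φ₁ cos φ₂ sin²(Δλ/2) = 0.000031
c = 2·arcsin(√a) = 0.011132 rad = 0.6378°
d = R·c = 6378 × 0.011132 = 71.0 km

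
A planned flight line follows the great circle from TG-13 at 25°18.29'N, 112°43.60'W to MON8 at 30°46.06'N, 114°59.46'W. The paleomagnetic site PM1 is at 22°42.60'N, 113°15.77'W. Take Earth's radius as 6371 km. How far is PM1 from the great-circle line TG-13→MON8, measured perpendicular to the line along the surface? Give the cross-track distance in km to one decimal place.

TG-13: φ = +25.30483°, λ = -112.72667°
MON8: φ = +30.76767°, λ = -114.99100°
PM1: φ = +22.71000°, λ = -113.26283°
δ₁₃ = central angle TG-13→PM1 = 0.046088 rad  (haversine)
θ₁₃ = bearing TG-13→PM1 = 190.799°,  θ₁₂ = bearing TG-13→MON8 = 340.428°
dₓₜ = R·arcsin(sin δ₁₃ · sin(θ₁₃ − θ₁₂)) = 6371·arcsin(0.04607·sin(-149.629°)) = -148.418 km
|dₓₜ| = 148.418 km

148.4 km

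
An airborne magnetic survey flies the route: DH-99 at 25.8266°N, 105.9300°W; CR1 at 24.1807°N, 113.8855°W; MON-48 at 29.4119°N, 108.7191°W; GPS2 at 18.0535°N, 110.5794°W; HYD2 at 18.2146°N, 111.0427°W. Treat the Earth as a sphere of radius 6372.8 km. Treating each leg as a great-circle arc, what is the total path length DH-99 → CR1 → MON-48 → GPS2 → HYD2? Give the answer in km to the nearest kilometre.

DH-99→CR1: c = 0.129049 rad, d = 822.41 km
CR1→MON-48: c = 0.121678 rad, d = 775.43 km
MON-48→GPS2: c = 0.200446 rad, d = 1277.40 km
GPS2→HYD2: c = 0.008183 rad, d = 52.15 km
Total = 822.41 + 775.43 + 1277.40 + 52.15 = 2927.38 km

2927 km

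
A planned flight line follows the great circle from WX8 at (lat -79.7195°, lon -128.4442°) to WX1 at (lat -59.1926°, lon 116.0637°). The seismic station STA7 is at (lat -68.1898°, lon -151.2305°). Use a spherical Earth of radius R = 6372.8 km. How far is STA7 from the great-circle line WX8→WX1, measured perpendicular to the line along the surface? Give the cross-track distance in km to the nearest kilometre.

1438 km

δ₁₃ = central angle WX8→STA7 = 0.225661 rad  (haversine)
θ₁₃ = bearing WX8→STA7 = 319.977°,  θ₁₂ = bearing WX8→WX1 = 231.315°
dₓₜ = R·arcsin(sin δ₁₃ · sin(θ₁₃ − θ₁₂)) = 6372.8·arcsin(0.22375·sin(88.662°)) = 1437.695 km
|dₓₜ| = 1437.695 km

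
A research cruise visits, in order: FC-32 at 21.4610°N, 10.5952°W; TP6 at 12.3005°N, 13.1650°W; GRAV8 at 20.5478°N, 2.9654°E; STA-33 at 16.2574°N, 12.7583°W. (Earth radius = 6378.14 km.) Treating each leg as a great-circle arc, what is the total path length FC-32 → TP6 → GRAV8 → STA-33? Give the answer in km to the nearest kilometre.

4733 km

FC-32→TP6: c = 0.165526 rad, d = 1055.75 km
TP6→GRAV8: c = 0.305685 rad, d = 1949.70 km
GRAV8→STA-33: c = 0.270793 rad, d = 1727.15 km
Total = 1055.75 + 1949.70 + 1727.15 = 4732.61 km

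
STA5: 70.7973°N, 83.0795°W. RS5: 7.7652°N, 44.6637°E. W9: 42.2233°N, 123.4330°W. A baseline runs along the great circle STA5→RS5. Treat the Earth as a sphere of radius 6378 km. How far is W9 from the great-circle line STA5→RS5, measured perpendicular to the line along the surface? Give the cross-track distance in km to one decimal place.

329.9 km

δ₁₃ = central angle STA5→W9 = 0.608955 rad  (haversine)
θ₁₃ = bearing STA5→W9 = 236.957°,  θ₁₂ = bearing STA5→RS5 = 51.771°
dₓₜ = R·arcsin(sin δ₁₃ · sin(θ₁₃ − θ₁₂)) = 6378·arcsin(0.57201·sin(185.186°)) = -329.923 km
|dₓₜ| = 329.923 km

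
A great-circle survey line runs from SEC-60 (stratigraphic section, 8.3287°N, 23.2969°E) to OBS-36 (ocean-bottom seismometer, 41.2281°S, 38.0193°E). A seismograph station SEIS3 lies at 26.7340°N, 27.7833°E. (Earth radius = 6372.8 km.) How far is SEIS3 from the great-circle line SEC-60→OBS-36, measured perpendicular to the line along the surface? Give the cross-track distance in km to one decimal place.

927.9 km

δ₁₃ = central angle SEC-60→SEIS3 = 0.329701 rad  (haversine)
θ₁₃ = bearing SEC-60→SEIS3 = 12.461°,  θ₁₂ = bearing SEC-60→OBS-36 = 165.838°
dₓₜ = R·arcsin(sin δ₁₃ · sin(θ₁₃ − θ₁₂)) = 6372.8·arcsin(0.32376·sin(-153.377°)) = -927.863 km
|dₓₜ| = 927.863 km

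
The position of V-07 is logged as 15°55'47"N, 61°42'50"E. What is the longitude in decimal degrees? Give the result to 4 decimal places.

61.7139°E

61° + 42′/60 + 50″/3600 = 61 + 0.70000 + 0.01389 = 61.7139°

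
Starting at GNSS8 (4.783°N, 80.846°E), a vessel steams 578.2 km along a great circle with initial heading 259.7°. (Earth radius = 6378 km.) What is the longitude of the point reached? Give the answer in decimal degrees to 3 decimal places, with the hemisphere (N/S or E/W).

75.724°E

δ = d/R = 578.2/6378 = 0.090655 rad
φ₂ = arcsin(sin φ₁ cos δ + cos φ₁ sin δ cos θ)
   = arcsin(0.08338·0.99589 + 0.99652·0.09053·-0.17880) = 3.83647°
λ₂ = λ₁ + atan2(sin θ sin δ cos φ₁, cos δ − sin φ₁ sin φ₂) = 75.72425°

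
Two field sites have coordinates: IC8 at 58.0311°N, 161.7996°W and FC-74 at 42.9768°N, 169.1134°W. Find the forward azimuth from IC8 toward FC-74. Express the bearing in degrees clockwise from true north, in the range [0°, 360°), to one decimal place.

200.1°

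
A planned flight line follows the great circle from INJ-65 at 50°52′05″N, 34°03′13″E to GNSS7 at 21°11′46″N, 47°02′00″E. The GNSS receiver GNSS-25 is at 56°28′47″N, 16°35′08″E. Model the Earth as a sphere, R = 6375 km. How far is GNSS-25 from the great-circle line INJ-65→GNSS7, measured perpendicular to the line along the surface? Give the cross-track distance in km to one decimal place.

667.2 km

INJ-65: φ = +50.86806°, λ = +34.05361°
GNSS7: φ = +21.19611°, λ = +47.03333°
GNSS-25: φ = +56.47972°, λ = +16.58556°
δ₁₃ = central angle INJ-65→GNSS-25 = 0.204634 rad  (haversine)
θ₁₃ = bearing INJ-65→GNSS-25 = 305.339°,  θ₁₂ = bearing INJ-65→GNSS7 = 156.278°
dₓₜ = R·arcsin(sin δ₁₃ · sin(θ₁₃ − θ₁₂)) = 6375·arcsin(0.20321·sin(149.061°)) = 667.237 km
|dₓₜ| = 667.237 km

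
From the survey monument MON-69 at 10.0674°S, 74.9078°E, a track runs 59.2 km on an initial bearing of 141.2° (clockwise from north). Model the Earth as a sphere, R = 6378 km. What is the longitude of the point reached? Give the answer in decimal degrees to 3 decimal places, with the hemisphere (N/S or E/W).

75.247°E

δ = d/R = 59.2/6378 = 0.009282 rad
φ₂ = arcsin(sin φ₁ cos δ + cos φ₁ sin δ cos θ)
   = arcsin(-0.17481·0.99996 + 0.98460·0.00928·-0.77934) = -10.48169°
λ₂ = λ₁ + atan2(sin θ sin δ cos φ₁, cos δ − sin φ₁ sin φ₂) = 75.24669°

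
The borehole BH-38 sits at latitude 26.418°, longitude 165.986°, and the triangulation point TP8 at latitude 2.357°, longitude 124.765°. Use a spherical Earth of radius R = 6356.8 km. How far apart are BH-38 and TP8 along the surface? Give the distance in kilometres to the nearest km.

5133 km

Δφ = -24.0610°,  Δλ = -41.2210°
a = sin²(Δφ/2) + cos φ₁ cos φ₂ sin²(Δλ/2) = 0.154323
c = 2·arcsin(√a) = 0.807436 rad = 46.2627°
d = R·c = 6356.8 × 0.807436 = 5132.7 km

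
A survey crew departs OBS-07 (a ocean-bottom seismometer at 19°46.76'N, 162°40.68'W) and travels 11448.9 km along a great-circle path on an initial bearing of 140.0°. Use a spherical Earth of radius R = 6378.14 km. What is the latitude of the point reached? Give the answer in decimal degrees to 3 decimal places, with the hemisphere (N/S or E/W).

51.082°S

OBS-07: φ = +19.77933°, λ = -162.67800°
δ = d/R = 11448.9/6378.14 = 1.795022 rad
φ₂ = arcsin(sin φ₁ cos δ + cos φ₁ sin δ cos θ)
   = arcsin(0.33840·-0.22235 + 0.94100·0.97497·-0.76604) = -51.08220°
λ₂ = λ₁ + atan2(sin θ sin δ cos φ₁, cos δ − sin φ₁ sin φ₂) = -76.64915°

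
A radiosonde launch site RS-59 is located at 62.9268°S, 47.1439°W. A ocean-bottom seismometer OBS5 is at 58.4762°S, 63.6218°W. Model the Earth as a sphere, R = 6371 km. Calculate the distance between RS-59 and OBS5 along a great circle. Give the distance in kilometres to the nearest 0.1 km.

Δφ = 4.4506°,  Δλ = -16.4779°
a = sin²(Δφ/2) + cos φ₁ cos φ₂ sin²(Δλ/2) = 0.006394
c = 2·arcsin(√a) = 0.160101 rad = 9.1731°
d = R·c = 6371 × 0.160101 = 1020.0 km

1020.0 km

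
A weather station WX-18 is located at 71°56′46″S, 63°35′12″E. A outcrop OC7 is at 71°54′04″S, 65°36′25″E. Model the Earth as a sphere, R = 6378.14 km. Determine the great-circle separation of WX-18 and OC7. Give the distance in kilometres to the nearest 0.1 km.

WX-18: φ = -71.94611°, λ = +63.58667°
OC7: φ = -71.90111°, λ = +65.60694°
Δφ = 0.0450°,  Δλ = 2.0203°
a = sin²(Δφ/2) + cos φ₁ cos φ₂ sin²(Δλ/2) = 0.000030
c = 2·arcsin(√a) = 0.010968 rad = 0.6284°
d = R·c = 6378.14 × 0.010968 = 70.0 km

70.0 km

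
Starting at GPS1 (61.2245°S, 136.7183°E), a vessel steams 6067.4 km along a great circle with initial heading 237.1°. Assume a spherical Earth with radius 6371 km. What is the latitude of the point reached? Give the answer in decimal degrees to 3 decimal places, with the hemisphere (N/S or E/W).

δ = d/R = 6067.4/6371 = 0.952347 rad
φ₂ = arcsin(sin φ₁ cos δ + cos φ₁ sin δ cos θ)
   = arcsin(-0.87651·0.57977 + 0.48138·0.81478·-0.54317) = -46.15533°
λ₂ = λ₁ + atan2(sin θ sin δ cos φ₁, cos δ − sin φ₁ sin φ₂) = 37.67962°

46.155°S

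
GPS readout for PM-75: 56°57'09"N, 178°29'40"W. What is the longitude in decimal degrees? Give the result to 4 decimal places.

178° + 29′/60 + 40″/3600 = 178 + 0.48333 + 0.01111 = 178.4944°

178.4944°W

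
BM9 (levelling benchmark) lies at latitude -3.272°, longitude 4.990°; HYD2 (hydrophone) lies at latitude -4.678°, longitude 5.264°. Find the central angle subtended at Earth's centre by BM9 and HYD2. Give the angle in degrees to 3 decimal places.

Δφ = -1.4060°,  Δλ = 0.2740°
a = sin²(Δφ/2) + cos φ₁ cos φ₂ sin²(Δλ/2) = 0.000156
c = 2·arcsin(√a) = 0.024999 rad = 1.4323°

1.432°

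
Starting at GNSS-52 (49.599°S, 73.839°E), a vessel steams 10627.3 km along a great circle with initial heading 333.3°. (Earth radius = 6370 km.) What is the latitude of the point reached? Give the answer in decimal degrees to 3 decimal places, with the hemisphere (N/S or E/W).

δ = d/R = 10627.3/6370 = 1.668336 rad
φ₂ = arcsin(sin φ₁ cos δ + cos φ₁ sin δ cos θ)
   = arcsin(-0.76153·-0.09739 + 0.64813·0.99525·0.89337) = 40.57424°
λ₂ = λ₁ + atan2(sin θ sin δ cos φ₁, cos δ − sin φ₁ sin φ₂) = 37.77157°

40.574°N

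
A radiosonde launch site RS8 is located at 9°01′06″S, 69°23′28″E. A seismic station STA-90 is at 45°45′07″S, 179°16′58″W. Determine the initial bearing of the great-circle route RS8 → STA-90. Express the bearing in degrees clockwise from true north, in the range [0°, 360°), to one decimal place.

139.0°

RS8: φ = -9.01833°, λ = +69.39111°
STA-90: φ = -45.75194°, λ = -179.28278°
Δλ = 111.3261°
y = sin Δλ · cos φ₂ = 0.649987
x = cos φ₁ sin φ₂ − sin φ₁ cos φ₂ cos Δλ = -0.747248
θ = atan2(y, x) = 138.9819° → 138.9819° (mod 360°)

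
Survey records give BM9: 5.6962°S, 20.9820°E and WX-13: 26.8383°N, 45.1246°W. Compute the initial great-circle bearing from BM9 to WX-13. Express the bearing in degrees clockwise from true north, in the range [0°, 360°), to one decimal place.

Δλ = -66.1066°
y = sin Δλ · cos φ₂ = -0.815816
x = cos φ₁ sin φ₂ − sin φ₁ cos φ₂ cos Δλ = 0.485116
θ = atan2(y, x) = -59.2626° → 300.7374° (mod 360°)

300.7°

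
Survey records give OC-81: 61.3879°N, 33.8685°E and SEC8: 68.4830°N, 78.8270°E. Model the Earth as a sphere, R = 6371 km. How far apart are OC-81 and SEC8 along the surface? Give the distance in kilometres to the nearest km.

Δφ = 7.0951°,  Δλ = 44.9585°
a = sin²(Δφ/2) + cos φ₁ cos φ₂ sin²(Δλ/2) = 0.029506
c = 2·arcsin(√a) = 0.345258 rad = 19.7818°
d = R·c = 6371 × 0.345258 = 2199.6 km

2200 km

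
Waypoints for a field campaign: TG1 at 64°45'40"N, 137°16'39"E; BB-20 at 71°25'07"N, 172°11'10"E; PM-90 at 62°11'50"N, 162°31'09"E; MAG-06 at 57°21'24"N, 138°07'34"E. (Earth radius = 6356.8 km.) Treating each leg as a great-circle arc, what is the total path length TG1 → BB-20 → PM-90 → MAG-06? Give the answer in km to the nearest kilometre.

4149 km

TG1: φ = +64.76111°, λ = +137.27750°
BB-20: φ = +71.41861°, λ = +172.18611°
PM-90: φ = +62.19722°, λ = +162.51917°
MAG-06: φ = +57.35667°, λ = +138.12611°
TG1→BB-20: c = 0.250417 rad, d = 1591.85 km
BB-20→PM-90: c = 0.173619 rad, d = 1103.66 km
PM-90→MAG-06: c = 0.228645 rad, d = 1453.45 km
Total = 1591.85 + 1103.66 + 1453.45 = 4148.96 km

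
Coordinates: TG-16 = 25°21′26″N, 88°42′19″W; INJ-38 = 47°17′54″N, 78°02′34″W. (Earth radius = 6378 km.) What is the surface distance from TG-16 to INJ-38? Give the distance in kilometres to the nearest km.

2617 km

TG-16: φ = +25.35722°, λ = -88.70528°
INJ-38: φ = +47.29833°, λ = -78.04278°
Δφ = 21.9411°,  Δλ = 10.6625°
a = sin²(Δφ/2) + cos φ₁ cos φ₂ sin²(Δλ/2) = 0.041506
c = 2·arcsin(√a) = 0.410335 rad = 23.5105°
d = R·c = 6378 × 0.410335 = 2617.1 km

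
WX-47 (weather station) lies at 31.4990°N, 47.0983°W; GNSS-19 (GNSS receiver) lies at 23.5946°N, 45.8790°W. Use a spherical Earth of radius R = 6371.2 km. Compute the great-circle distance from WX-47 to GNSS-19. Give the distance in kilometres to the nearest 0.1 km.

887.1 km

Δφ = -7.9044°,  Δλ = 1.2193°
a = sin²(Δφ/2) + cos φ₁ cos φ₂ sin²(Δλ/2) = 0.004839
c = 2·arcsin(√a) = 0.139238 rad = 7.9778°
d = R·c = 6371.2 × 0.139238 = 887.1 km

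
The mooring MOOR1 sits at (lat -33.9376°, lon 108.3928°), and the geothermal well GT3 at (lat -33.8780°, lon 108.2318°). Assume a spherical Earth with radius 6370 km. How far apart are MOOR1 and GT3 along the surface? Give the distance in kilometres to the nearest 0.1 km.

16.3 km

Δφ = 0.0596°,  Δλ = -0.1610°
a = sin²(Δφ/2) + cos φ₁ cos φ₂ sin²(Δλ/2) = 0.000002
c = 2·arcsin(√a) = 0.002554 rad = 0.1463°
d = R·c = 6370 × 0.002554 = 16.3 km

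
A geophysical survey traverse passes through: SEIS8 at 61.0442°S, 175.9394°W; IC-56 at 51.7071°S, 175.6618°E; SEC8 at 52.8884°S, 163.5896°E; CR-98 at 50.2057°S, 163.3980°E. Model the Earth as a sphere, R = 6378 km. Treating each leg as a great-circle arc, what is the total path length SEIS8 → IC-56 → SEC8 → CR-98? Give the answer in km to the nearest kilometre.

SEIS8→IC-56: c = 0.181725 rad, d = 1159.04 km
IC-56→SEC8: c = 0.130333 rad, d = 831.26 km
SEC8→CR-98: c = 0.046868 rad, d = 298.92 km
Total = 1159.04 + 831.26 + 298.92 = 2289.23 km

2289 km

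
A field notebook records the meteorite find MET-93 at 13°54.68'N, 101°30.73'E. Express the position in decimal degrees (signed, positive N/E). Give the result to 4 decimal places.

lat: 13.9113° N → +13.9113°
lon: 101.5122° E → +101.5122°

+13.9113°, +101.5122°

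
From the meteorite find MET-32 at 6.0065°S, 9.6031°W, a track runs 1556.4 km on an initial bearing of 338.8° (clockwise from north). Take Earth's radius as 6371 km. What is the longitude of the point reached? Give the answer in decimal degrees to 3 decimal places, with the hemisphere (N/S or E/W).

δ = d/R = 1556.4/6371 = 0.244294 rad
φ₂ = arcsin(sin φ₁ cos δ + cos φ₁ sin δ cos θ)
   = arcsin(-0.10464·0.97031 + 0.99451·0.24187·0.93232) = 7.04972°
λ₂ = λ₁ + atan2(sin θ sin δ cos φ₁, cos δ − sin φ₁ sin φ₂) = -14.65931°

14.659°W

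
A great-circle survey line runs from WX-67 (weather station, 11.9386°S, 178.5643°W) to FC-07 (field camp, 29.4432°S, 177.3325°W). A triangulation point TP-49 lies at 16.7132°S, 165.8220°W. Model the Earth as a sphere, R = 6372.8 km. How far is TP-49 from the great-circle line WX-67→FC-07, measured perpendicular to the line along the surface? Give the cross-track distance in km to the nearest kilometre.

δ₁₃ = central angle WX-67→TP-49 = 0.230937 rad  (haversine)
θ₁₃ = bearing WX-67→TP-49 = 112.642°,  θ₁₂ = bearing WX-67→FC-07 = 176.439°
dₓₜ = R·arcsin(sin δ₁₃ · sin(θ₁₃ − θ₁₂)) = 6372.8·arcsin(0.22889·sin(-63.797°)) = -1318.148 km
|dₓₜ| = 1318.148 km

1318 km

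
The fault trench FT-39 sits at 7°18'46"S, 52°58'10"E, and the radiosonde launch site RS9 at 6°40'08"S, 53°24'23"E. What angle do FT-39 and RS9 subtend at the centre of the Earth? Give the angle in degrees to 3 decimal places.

FT-39: φ = -7.31278°, λ = +52.96944°
RS9: φ = -6.66889°, λ = +53.40639°
Δφ = 0.6439°,  Δλ = 0.4369°
a = sin²(Δφ/2) + cos φ₁ cos φ₂ sin²(Δλ/2) = 0.000046
c = 2·arcsin(√a) = 0.013549 rad = 0.7763°

0.776°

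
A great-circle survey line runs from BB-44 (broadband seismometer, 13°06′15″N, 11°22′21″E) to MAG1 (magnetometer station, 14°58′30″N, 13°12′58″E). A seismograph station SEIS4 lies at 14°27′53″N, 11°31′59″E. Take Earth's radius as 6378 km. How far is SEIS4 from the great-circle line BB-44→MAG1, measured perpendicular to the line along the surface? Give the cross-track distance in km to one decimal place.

BB-44: φ = +13.10417°, λ = +11.37250°
MAG1: φ = +14.97500°, λ = +13.21611°
SEIS4: φ = +14.46472°, λ = +11.53306°
δ₁₃ = central angle BB-44→SEIS4 = 0.023902 rad  (haversine)
θ₁₃ = bearing BB-44→SEIS4 = 6.519°,  θ₁₂ = bearing BB-44→MAG1 = 43.492°
dₓₜ = R·arcsin(sin δ₁₃ · sin(θ₁₃ − θ₁₂)) = 6378·arcsin(0.02390·sin(-36.973°)) = -91.680 km
|dₓₜ| = 91.680 km

91.7 km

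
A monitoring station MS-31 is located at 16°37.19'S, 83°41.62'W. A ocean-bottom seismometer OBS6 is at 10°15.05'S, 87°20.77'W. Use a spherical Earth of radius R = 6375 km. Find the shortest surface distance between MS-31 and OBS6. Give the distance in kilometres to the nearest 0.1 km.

MS-31: φ = -16.61983°, λ = -83.69367°
OBS6: φ = -10.25083°, λ = -87.34617°
Δφ = 6.3690°,  Δλ = -3.6525°
a = sin²(Δφ/2) + cos φ₁ cos φ₂ sin²(Δλ/2) = 0.004044
c = 2·arcsin(√a) = 0.127265 rad = 7.2917°
d = R·c = 6375 × 0.127265 = 811.3 km

811.3 km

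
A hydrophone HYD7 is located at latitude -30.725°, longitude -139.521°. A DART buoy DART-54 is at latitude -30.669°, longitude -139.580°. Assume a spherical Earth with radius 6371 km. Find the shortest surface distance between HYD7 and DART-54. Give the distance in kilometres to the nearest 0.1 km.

Δφ = 0.0560°,  Δλ = -0.0590°
a = sin²(Δφ/2) + cos φ₁ cos φ₂ sin²(Δλ/2) = 0.000000
c = 2·arcsin(√a) = 0.001319 rad = 0.0756°
d = R·c = 6371 × 0.001319 = 8.4 km

8.4 km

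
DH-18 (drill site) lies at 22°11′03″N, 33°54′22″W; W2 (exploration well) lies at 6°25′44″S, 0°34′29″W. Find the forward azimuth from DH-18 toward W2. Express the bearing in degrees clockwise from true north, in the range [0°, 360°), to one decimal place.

DH-18: φ = +22.18417°, λ = -33.90611°
W2: φ = -6.42889°, λ = -0.57472°
Δλ = 33.3314°
y = sin Δλ · cos φ₂ = 0.546025
x = cos φ₁ sin φ₂ − sin φ₁ cos φ₂ cos Δλ = -0.417172
θ = atan2(y, x) = 127.3804° → 127.3804° (mod 360°)

127.4°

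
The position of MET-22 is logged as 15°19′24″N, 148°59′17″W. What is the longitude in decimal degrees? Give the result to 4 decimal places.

148.9881°W

148° + 59′/60 + 17″/3600 = 148 + 0.98333 + 0.00472 = 148.9881°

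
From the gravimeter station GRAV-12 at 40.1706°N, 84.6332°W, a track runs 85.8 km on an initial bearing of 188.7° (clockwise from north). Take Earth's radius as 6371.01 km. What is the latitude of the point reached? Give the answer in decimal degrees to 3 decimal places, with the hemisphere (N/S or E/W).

δ = d/R = 85.8/6371.01 = 0.013467 rad
φ₂ = arcsin(sin φ₁ cos δ + cos φ₁ sin δ cos θ)
   = arcsin(0.64507·0.99991 + 0.76413·0.01347·-0.98849) = 39.40776°
λ₂ = λ₁ + atan2(sin θ sin δ cos φ₁, cos δ − sin φ₁ sin φ₂) = -84.78425°

39.408°N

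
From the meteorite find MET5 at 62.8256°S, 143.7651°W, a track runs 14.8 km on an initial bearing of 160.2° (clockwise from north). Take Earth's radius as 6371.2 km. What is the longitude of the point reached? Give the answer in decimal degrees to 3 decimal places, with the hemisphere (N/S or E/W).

143.666°W

δ = d/R = 14.8/6371.2 = 0.002323 rad
φ₂ = arcsin(sin φ₁ cos δ + cos φ₁ sin δ cos θ)
   = arcsin(-0.88962·1.00000 + 0.45670·0.00232·-0.94088) = -62.95079°
λ₂ = λ₁ + atan2(sin θ sin δ cos φ₁, cos δ − sin φ₁ sin φ₂) = -143.66596°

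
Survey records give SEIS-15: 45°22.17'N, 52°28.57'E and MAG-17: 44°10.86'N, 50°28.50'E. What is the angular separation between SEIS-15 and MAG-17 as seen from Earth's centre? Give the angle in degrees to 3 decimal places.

1.852°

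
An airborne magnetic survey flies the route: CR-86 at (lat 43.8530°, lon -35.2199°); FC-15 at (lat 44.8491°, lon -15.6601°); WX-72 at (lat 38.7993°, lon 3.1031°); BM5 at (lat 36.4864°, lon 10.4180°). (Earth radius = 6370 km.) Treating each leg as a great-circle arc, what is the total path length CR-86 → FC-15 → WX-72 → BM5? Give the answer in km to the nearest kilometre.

CR-86→FC-15: c = 0.244138 rad, d = 1555.16 km
FC-15→WX-72: c = 0.265097 rad, d = 1688.67 km
WX-72→BM5: c = 0.108813 rad, d = 693.14 km
Total = 1555.16 + 1688.67 + 693.14 = 3936.97 km

3937 km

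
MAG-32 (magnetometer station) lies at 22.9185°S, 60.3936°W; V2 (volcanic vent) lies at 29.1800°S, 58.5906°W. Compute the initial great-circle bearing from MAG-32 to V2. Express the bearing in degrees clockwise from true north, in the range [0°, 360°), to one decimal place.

165.9°

Δλ = 1.8030°
y = sin Δλ · cos φ₂ = 0.027470
x = cos φ₁ sin φ₂ − sin φ₁ cos φ₂ cos Δλ = -0.109235
θ = atan2(y, x) = 165.8841° → 165.8841° (mod 360°)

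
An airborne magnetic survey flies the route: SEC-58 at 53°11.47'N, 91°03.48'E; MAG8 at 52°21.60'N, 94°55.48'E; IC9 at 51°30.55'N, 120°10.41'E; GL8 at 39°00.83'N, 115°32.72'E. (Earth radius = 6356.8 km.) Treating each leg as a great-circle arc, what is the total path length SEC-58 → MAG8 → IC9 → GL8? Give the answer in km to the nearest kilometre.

SEC-58: φ = +53.19117°, λ = +91.05800°
MAG8: φ = +52.36000°, λ = +94.92467°
IC9: φ = +51.50917°, λ = +120.17350°
GL8: φ = +39.01383°, λ = +115.54533°
SEC-58→MAG8: c = 0.043319 rad, d = 275.37 km
MAG8→IC9: c = 0.270725 rad, d = 1720.95 km
IC9→GL8: c = 0.225257 rad, d = 1431.91 km
Total = 275.37 + 1720.95 + 1431.91 = 3428.23 km

3428 km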